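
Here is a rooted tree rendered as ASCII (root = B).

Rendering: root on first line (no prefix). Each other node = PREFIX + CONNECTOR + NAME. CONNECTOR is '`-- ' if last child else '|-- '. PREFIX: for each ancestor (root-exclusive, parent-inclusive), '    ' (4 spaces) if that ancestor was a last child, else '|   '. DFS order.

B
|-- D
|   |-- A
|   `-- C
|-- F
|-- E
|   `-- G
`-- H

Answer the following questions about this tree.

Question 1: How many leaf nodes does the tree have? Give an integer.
Answer: 5

Derivation:
Leaves (nodes with no children): A, C, F, G, H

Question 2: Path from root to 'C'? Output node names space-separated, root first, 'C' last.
Walk down from root: B -> D -> C

Answer: B D C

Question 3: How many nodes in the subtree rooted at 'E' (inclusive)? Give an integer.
Subtree rooted at E contains: E, G
Count = 2

Answer: 2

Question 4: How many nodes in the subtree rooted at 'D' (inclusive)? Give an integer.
Answer: 3

Derivation:
Subtree rooted at D contains: A, C, D
Count = 3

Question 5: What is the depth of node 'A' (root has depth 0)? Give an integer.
Path from root to A: B -> D -> A
Depth = number of edges = 2

Answer: 2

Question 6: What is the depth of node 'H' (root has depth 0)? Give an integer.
Answer: 1

Derivation:
Path from root to H: B -> H
Depth = number of edges = 1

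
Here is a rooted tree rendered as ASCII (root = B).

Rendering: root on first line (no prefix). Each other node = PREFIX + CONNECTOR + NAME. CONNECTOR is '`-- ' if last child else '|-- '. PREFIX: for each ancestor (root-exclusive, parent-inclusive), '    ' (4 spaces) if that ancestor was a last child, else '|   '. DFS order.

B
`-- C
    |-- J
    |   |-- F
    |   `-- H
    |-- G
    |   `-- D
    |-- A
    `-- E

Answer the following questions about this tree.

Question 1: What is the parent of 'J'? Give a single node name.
Answer: C

Derivation:
Scan adjacency: J appears as child of C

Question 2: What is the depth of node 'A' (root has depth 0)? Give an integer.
Path from root to A: B -> C -> A
Depth = number of edges = 2

Answer: 2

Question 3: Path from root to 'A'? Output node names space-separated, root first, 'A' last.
Answer: B C A

Derivation:
Walk down from root: B -> C -> A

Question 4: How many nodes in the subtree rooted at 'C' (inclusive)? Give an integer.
Subtree rooted at C contains: A, C, D, E, F, G, H, J
Count = 8

Answer: 8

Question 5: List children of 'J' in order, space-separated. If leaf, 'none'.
Answer: F H

Derivation:
Node J's children (from adjacency): F, H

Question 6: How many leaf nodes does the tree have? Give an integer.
Leaves (nodes with no children): A, D, E, F, H

Answer: 5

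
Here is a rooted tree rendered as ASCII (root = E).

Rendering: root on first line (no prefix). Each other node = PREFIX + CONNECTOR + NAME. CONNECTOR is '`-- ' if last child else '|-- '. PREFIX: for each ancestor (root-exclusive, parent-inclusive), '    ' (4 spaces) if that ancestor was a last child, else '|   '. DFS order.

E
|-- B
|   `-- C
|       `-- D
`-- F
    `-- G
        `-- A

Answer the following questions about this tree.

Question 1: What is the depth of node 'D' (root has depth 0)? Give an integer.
Answer: 3

Derivation:
Path from root to D: E -> B -> C -> D
Depth = number of edges = 3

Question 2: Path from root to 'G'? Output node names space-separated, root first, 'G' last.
Answer: E F G

Derivation:
Walk down from root: E -> F -> G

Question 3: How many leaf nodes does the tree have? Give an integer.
Leaves (nodes with no children): A, D

Answer: 2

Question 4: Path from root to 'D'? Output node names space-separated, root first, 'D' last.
Answer: E B C D

Derivation:
Walk down from root: E -> B -> C -> D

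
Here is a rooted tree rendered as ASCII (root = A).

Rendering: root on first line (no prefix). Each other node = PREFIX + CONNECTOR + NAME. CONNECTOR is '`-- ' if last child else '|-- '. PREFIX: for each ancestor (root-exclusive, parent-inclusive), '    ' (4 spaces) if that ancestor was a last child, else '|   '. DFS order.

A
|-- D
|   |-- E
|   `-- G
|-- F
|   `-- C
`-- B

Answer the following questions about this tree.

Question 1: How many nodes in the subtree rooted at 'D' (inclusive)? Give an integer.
Subtree rooted at D contains: D, E, G
Count = 3

Answer: 3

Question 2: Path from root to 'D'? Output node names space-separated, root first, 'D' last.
Walk down from root: A -> D

Answer: A D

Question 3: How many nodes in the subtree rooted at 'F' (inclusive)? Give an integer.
Subtree rooted at F contains: C, F
Count = 2

Answer: 2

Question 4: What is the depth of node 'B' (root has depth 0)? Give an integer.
Path from root to B: A -> B
Depth = number of edges = 1

Answer: 1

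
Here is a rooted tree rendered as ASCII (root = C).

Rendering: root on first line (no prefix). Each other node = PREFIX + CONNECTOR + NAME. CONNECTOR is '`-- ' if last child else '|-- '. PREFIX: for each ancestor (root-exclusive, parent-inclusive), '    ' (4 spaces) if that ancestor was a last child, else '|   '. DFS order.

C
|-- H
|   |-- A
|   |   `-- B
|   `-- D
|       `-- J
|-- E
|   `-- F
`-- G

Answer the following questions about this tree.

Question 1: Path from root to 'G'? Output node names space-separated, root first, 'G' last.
Walk down from root: C -> G

Answer: C G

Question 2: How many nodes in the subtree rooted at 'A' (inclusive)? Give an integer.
Answer: 2

Derivation:
Subtree rooted at A contains: A, B
Count = 2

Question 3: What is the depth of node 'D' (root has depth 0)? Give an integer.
Answer: 2

Derivation:
Path from root to D: C -> H -> D
Depth = number of edges = 2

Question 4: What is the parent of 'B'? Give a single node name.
Scan adjacency: B appears as child of A

Answer: A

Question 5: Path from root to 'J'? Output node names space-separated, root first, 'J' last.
Answer: C H D J

Derivation:
Walk down from root: C -> H -> D -> J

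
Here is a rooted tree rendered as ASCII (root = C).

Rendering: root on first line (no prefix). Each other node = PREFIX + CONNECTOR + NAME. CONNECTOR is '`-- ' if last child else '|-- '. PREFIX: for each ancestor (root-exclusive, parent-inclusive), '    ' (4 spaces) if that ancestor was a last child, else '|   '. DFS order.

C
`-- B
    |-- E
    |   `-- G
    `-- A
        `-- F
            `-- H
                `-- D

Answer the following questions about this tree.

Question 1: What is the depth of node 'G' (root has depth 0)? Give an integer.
Answer: 3

Derivation:
Path from root to G: C -> B -> E -> G
Depth = number of edges = 3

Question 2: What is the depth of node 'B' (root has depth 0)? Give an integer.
Answer: 1

Derivation:
Path from root to B: C -> B
Depth = number of edges = 1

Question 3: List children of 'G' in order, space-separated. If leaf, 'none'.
Answer: none

Derivation:
Node G's children (from adjacency): (leaf)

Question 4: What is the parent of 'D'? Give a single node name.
Scan adjacency: D appears as child of H

Answer: H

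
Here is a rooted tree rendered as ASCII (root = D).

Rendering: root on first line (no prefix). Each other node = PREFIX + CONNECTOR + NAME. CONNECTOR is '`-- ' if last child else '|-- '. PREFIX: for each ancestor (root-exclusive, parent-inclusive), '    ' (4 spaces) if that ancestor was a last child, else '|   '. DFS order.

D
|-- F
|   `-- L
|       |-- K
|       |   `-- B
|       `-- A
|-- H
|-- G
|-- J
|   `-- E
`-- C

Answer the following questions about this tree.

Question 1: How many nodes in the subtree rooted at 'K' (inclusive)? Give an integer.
Subtree rooted at K contains: B, K
Count = 2

Answer: 2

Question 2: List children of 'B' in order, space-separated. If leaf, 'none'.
Node B's children (from adjacency): (leaf)

Answer: none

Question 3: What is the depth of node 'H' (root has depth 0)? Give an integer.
Answer: 1

Derivation:
Path from root to H: D -> H
Depth = number of edges = 1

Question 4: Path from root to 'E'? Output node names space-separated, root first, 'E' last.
Walk down from root: D -> J -> E

Answer: D J E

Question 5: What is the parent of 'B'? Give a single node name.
Answer: K

Derivation:
Scan adjacency: B appears as child of K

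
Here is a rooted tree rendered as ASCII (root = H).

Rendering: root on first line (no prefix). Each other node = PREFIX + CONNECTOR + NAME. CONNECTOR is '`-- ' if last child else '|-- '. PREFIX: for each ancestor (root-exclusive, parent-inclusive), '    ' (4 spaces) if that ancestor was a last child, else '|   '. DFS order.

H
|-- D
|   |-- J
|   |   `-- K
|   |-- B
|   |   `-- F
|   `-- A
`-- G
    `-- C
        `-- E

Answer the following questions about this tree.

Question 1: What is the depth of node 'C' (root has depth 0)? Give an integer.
Path from root to C: H -> G -> C
Depth = number of edges = 2

Answer: 2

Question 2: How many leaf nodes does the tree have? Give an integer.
Answer: 4

Derivation:
Leaves (nodes with no children): A, E, F, K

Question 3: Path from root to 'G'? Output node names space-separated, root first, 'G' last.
Walk down from root: H -> G

Answer: H G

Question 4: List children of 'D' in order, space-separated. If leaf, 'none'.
Node D's children (from adjacency): J, B, A

Answer: J B A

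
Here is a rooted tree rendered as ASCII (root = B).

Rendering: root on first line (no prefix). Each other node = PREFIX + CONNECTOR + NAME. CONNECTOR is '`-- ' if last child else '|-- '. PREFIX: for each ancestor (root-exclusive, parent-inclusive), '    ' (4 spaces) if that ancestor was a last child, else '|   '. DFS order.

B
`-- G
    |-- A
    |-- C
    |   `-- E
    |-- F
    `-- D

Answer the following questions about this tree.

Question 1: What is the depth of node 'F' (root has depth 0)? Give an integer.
Path from root to F: B -> G -> F
Depth = number of edges = 2

Answer: 2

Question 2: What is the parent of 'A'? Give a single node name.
Answer: G

Derivation:
Scan adjacency: A appears as child of G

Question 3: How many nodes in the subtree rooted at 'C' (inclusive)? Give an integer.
Subtree rooted at C contains: C, E
Count = 2

Answer: 2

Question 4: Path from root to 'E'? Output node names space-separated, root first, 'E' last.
Walk down from root: B -> G -> C -> E

Answer: B G C E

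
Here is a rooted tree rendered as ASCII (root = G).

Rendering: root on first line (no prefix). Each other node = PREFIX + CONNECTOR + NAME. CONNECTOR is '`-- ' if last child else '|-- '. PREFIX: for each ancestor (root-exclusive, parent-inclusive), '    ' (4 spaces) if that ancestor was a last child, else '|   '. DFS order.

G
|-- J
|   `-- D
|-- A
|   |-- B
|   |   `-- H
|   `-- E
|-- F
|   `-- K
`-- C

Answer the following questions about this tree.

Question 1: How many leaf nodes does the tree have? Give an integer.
Leaves (nodes with no children): C, D, E, H, K

Answer: 5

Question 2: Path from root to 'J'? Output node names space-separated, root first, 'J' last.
Walk down from root: G -> J

Answer: G J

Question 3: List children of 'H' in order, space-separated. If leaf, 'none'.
Answer: none

Derivation:
Node H's children (from adjacency): (leaf)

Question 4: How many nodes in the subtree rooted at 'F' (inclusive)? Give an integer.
Subtree rooted at F contains: F, K
Count = 2

Answer: 2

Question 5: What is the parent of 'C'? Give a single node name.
Answer: G

Derivation:
Scan adjacency: C appears as child of G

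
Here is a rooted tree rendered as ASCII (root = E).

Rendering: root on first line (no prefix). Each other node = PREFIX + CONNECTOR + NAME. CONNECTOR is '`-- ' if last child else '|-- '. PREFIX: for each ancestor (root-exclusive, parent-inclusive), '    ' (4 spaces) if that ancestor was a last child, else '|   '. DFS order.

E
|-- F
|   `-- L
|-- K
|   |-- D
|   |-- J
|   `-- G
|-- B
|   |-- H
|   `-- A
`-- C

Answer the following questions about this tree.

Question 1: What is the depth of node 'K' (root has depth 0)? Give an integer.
Answer: 1

Derivation:
Path from root to K: E -> K
Depth = number of edges = 1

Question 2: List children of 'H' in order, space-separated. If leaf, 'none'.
Node H's children (from adjacency): (leaf)

Answer: none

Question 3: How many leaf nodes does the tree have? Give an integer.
Answer: 7

Derivation:
Leaves (nodes with no children): A, C, D, G, H, J, L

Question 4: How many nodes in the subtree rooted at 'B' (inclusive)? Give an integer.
Subtree rooted at B contains: A, B, H
Count = 3

Answer: 3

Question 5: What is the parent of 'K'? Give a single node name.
Answer: E

Derivation:
Scan adjacency: K appears as child of E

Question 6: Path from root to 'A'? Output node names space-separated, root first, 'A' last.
Walk down from root: E -> B -> A

Answer: E B A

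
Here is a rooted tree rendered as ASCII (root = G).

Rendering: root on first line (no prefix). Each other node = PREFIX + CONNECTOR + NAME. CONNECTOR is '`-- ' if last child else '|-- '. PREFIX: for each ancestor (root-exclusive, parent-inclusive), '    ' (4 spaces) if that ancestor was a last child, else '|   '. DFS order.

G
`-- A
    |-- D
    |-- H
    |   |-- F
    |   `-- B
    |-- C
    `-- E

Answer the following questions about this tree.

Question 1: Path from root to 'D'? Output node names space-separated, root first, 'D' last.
Walk down from root: G -> A -> D

Answer: G A D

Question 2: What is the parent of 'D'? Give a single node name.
Answer: A

Derivation:
Scan adjacency: D appears as child of A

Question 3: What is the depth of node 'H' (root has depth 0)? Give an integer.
Path from root to H: G -> A -> H
Depth = number of edges = 2

Answer: 2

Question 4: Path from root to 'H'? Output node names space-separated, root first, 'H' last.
Walk down from root: G -> A -> H

Answer: G A H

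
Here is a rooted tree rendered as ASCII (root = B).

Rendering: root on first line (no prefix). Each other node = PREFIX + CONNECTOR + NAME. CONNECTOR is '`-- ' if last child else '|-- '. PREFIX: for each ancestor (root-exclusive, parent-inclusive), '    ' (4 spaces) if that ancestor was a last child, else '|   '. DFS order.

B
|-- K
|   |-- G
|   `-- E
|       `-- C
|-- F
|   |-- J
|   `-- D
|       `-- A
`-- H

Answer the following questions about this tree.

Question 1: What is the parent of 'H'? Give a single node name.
Scan adjacency: H appears as child of B

Answer: B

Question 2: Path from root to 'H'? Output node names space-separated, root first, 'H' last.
Answer: B H

Derivation:
Walk down from root: B -> H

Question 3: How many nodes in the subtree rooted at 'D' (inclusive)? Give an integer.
Subtree rooted at D contains: A, D
Count = 2

Answer: 2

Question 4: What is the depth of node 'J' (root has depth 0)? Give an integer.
Answer: 2

Derivation:
Path from root to J: B -> F -> J
Depth = number of edges = 2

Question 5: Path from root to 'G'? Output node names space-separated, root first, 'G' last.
Walk down from root: B -> K -> G

Answer: B K G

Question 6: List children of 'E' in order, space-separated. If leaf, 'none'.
Answer: C

Derivation:
Node E's children (from adjacency): C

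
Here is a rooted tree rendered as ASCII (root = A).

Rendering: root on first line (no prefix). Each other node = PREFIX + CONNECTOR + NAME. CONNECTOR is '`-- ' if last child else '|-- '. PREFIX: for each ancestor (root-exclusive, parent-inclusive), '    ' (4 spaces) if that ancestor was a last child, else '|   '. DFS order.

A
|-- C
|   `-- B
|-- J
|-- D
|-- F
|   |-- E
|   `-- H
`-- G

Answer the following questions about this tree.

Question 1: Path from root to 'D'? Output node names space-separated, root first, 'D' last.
Answer: A D

Derivation:
Walk down from root: A -> D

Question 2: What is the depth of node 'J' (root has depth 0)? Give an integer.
Answer: 1

Derivation:
Path from root to J: A -> J
Depth = number of edges = 1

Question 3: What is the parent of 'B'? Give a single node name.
Scan adjacency: B appears as child of C

Answer: C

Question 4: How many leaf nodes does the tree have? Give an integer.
Answer: 6

Derivation:
Leaves (nodes with no children): B, D, E, G, H, J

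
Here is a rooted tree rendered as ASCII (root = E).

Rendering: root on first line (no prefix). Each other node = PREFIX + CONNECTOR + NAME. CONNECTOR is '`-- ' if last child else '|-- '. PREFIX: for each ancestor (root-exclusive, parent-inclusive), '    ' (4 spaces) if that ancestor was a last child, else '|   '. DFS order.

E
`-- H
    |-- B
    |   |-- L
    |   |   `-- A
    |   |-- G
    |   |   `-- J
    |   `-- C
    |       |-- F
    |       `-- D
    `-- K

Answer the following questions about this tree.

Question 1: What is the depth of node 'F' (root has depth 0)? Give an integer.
Path from root to F: E -> H -> B -> C -> F
Depth = number of edges = 4

Answer: 4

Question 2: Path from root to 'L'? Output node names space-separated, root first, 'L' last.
Answer: E H B L

Derivation:
Walk down from root: E -> H -> B -> L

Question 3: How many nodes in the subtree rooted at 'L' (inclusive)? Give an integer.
Subtree rooted at L contains: A, L
Count = 2

Answer: 2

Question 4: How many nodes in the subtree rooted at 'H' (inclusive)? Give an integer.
Subtree rooted at H contains: A, B, C, D, F, G, H, J, K, L
Count = 10

Answer: 10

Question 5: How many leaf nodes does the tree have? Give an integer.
Leaves (nodes with no children): A, D, F, J, K

Answer: 5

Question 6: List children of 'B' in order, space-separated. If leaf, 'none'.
Node B's children (from adjacency): L, G, C

Answer: L G C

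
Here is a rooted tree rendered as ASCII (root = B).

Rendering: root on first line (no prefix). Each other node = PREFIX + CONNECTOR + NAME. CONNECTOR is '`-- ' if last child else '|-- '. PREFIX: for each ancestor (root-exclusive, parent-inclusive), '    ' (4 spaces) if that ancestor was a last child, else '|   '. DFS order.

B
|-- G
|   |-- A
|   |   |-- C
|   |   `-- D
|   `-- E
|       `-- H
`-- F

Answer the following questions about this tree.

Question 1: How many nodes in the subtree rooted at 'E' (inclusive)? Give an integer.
Subtree rooted at E contains: E, H
Count = 2

Answer: 2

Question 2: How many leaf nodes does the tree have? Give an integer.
Answer: 4

Derivation:
Leaves (nodes with no children): C, D, F, H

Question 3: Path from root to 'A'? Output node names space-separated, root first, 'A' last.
Walk down from root: B -> G -> A

Answer: B G A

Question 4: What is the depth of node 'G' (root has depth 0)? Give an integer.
Answer: 1

Derivation:
Path from root to G: B -> G
Depth = number of edges = 1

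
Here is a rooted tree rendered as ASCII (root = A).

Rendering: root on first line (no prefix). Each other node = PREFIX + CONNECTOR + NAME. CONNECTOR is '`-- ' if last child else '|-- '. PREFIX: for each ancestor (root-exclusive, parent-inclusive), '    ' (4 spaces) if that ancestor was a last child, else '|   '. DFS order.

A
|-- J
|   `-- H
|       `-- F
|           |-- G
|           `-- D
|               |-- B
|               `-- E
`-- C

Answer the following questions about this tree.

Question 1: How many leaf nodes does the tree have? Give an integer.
Answer: 4

Derivation:
Leaves (nodes with no children): B, C, E, G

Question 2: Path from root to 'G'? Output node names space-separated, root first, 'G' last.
Answer: A J H F G

Derivation:
Walk down from root: A -> J -> H -> F -> G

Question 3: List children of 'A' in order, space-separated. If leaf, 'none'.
Node A's children (from adjacency): J, C

Answer: J C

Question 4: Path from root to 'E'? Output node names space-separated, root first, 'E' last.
Answer: A J H F D E

Derivation:
Walk down from root: A -> J -> H -> F -> D -> E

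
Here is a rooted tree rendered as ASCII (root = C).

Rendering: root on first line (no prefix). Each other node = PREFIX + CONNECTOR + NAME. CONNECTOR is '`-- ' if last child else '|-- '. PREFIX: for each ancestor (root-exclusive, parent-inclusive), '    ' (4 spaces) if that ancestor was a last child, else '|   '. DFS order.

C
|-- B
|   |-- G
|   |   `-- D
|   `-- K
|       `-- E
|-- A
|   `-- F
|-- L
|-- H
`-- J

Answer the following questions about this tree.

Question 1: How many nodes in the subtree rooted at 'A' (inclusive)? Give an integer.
Answer: 2

Derivation:
Subtree rooted at A contains: A, F
Count = 2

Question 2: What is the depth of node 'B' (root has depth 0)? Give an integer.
Path from root to B: C -> B
Depth = number of edges = 1

Answer: 1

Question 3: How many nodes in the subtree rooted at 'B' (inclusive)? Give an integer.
Subtree rooted at B contains: B, D, E, G, K
Count = 5

Answer: 5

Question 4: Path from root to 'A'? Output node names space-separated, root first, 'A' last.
Answer: C A

Derivation:
Walk down from root: C -> A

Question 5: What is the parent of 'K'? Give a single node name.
Scan adjacency: K appears as child of B

Answer: B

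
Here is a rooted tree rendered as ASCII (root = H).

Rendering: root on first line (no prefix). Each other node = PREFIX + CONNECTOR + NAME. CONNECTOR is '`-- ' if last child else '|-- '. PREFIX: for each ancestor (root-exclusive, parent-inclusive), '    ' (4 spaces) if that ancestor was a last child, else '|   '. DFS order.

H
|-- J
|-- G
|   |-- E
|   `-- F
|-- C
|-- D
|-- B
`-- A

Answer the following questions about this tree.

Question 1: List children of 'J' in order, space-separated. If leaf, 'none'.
Node J's children (from adjacency): (leaf)

Answer: none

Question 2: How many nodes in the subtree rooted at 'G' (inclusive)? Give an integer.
Subtree rooted at G contains: E, F, G
Count = 3

Answer: 3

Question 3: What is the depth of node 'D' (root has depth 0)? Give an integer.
Path from root to D: H -> D
Depth = number of edges = 1

Answer: 1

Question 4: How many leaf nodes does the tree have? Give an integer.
Answer: 7

Derivation:
Leaves (nodes with no children): A, B, C, D, E, F, J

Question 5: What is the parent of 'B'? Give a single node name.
Answer: H

Derivation:
Scan adjacency: B appears as child of H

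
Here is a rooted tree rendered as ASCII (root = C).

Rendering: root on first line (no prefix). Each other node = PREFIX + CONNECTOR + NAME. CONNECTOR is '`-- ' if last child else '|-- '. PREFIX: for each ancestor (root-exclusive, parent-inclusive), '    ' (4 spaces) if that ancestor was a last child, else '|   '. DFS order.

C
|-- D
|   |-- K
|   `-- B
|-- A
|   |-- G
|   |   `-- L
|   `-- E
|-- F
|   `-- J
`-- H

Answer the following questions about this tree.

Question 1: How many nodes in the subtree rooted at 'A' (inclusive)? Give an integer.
Subtree rooted at A contains: A, E, G, L
Count = 4

Answer: 4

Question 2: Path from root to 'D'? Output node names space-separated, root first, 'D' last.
Answer: C D

Derivation:
Walk down from root: C -> D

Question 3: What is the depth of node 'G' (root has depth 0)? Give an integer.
Answer: 2

Derivation:
Path from root to G: C -> A -> G
Depth = number of edges = 2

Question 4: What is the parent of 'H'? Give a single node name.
Answer: C

Derivation:
Scan adjacency: H appears as child of C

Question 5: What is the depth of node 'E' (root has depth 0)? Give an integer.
Path from root to E: C -> A -> E
Depth = number of edges = 2

Answer: 2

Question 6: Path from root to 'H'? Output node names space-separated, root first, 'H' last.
Walk down from root: C -> H

Answer: C H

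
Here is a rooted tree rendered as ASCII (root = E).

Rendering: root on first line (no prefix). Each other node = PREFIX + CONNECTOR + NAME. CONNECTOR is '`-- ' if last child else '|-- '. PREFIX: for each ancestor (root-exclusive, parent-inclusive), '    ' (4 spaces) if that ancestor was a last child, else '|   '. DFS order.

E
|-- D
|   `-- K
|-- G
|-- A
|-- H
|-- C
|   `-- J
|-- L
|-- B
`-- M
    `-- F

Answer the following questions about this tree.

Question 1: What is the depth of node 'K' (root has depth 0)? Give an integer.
Answer: 2

Derivation:
Path from root to K: E -> D -> K
Depth = number of edges = 2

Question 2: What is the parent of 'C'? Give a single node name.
Answer: E

Derivation:
Scan adjacency: C appears as child of E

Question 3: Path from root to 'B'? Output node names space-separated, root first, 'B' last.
Answer: E B

Derivation:
Walk down from root: E -> B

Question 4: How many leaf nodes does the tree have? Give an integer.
Answer: 8

Derivation:
Leaves (nodes with no children): A, B, F, G, H, J, K, L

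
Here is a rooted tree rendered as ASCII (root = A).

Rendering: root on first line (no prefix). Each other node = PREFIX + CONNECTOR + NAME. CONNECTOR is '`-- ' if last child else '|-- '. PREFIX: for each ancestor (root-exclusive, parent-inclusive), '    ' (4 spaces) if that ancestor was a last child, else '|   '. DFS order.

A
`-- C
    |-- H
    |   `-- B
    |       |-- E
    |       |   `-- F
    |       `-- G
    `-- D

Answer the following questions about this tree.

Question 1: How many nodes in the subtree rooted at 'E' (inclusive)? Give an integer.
Subtree rooted at E contains: E, F
Count = 2

Answer: 2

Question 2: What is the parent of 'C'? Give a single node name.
Scan adjacency: C appears as child of A

Answer: A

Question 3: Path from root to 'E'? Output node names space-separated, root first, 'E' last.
Answer: A C H B E

Derivation:
Walk down from root: A -> C -> H -> B -> E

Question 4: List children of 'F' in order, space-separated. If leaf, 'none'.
Answer: none

Derivation:
Node F's children (from adjacency): (leaf)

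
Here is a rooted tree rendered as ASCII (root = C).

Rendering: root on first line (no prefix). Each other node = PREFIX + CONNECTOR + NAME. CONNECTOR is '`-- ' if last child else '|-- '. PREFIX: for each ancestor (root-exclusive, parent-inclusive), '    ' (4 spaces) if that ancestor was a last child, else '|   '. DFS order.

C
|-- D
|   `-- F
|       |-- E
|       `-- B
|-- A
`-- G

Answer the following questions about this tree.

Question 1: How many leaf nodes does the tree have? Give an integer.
Answer: 4

Derivation:
Leaves (nodes with no children): A, B, E, G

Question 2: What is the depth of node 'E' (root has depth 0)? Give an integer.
Path from root to E: C -> D -> F -> E
Depth = number of edges = 3

Answer: 3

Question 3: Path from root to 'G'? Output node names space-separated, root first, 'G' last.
Answer: C G

Derivation:
Walk down from root: C -> G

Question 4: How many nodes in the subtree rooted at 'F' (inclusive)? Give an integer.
Subtree rooted at F contains: B, E, F
Count = 3

Answer: 3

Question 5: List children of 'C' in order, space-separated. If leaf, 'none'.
Node C's children (from adjacency): D, A, G

Answer: D A G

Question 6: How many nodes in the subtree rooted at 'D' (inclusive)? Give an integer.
Answer: 4

Derivation:
Subtree rooted at D contains: B, D, E, F
Count = 4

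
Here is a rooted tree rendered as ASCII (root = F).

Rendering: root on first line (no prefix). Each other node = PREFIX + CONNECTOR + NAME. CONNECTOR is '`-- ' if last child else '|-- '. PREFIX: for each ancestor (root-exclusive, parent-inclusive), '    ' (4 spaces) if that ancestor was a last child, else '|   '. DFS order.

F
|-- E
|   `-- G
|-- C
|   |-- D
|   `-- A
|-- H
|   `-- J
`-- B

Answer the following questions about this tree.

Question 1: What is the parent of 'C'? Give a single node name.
Scan adjacency: C appears as child of F

Answer: F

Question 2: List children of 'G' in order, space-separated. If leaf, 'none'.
Node G's children (from adjacency): (leaf)

Answer: none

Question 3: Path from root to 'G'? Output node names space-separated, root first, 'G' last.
Walk down from root: F -> E -> G

Answer: F E G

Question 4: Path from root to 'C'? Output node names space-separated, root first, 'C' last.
Walk down from root: F -> C

Answer: F C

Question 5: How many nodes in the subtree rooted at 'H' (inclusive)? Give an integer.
Answer: 2

Derivation:
Subtree rooted at H contains: H, J
Count = 2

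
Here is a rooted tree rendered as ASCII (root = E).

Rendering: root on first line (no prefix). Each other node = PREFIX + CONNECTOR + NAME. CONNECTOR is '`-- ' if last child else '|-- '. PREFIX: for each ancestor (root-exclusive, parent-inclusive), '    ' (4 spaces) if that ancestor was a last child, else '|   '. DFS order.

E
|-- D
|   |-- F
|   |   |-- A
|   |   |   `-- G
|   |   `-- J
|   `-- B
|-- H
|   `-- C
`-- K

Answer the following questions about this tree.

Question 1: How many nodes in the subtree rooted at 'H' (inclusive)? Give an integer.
Answer: 2

Derivation:
Subtree rooted at H contains: C, H
Count = 2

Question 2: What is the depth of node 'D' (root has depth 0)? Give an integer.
Path from root to D: E -> D
Depth = number of edges = 1

Answer: 1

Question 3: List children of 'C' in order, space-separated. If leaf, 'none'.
Node C's children (from adjacency): (leaf)

Answer: none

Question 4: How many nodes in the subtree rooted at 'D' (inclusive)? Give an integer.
Subtree rooted at D contains: A, B, D, F, G, J
Count = 6

Answer: 6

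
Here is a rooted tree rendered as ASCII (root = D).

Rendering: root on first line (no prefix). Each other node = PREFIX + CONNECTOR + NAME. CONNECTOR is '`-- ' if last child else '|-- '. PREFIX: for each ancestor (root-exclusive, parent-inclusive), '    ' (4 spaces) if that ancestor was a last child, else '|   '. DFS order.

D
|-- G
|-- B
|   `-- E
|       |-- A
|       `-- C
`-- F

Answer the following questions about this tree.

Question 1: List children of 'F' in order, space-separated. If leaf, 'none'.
Node F's children (from adjacency): (leaf)

Answer: none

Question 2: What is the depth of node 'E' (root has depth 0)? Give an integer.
Path from root to E: D -> B -> E
Depth = number of edges = 2

Answer: 2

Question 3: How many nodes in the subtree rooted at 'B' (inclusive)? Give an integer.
Answer: 4

Derivation:
Subtree rooted at B contains: A, B, C, E
Count = 4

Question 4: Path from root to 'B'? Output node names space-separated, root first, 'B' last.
Walk down from root: D -> B

Answer: D B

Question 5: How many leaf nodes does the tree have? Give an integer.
Leaves (nodes with no children): A, C, F, G

Answer: 4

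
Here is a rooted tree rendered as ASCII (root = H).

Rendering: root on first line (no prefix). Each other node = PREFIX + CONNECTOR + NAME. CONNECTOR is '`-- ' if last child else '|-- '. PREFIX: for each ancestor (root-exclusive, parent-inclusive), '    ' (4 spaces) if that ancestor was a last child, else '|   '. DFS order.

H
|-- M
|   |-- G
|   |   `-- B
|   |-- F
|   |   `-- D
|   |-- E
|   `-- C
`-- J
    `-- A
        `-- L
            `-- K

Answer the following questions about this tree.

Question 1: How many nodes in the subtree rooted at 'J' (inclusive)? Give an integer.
Subtree rooted at J contains: A, J, K, L
Count = 4

Answer: 4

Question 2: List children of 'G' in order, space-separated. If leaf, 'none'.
Node G's children (from adjacency): B

Answer: B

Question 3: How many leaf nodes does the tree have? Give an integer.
Leaves (nodes with no children): B, C, D, E, K

Answer: 5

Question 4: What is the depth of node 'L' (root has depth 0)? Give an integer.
Path from root to L: H -> J -> A -> L
Depth = number of edges = 3

Answer: 3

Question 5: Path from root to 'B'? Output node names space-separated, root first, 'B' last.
Walk down from root: H -> M -> G -> B

Answer: H M G B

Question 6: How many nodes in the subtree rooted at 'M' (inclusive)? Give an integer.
Subtree rooted at M contains: B, C, D, E, F, G, M
Count = 7

Answer: 7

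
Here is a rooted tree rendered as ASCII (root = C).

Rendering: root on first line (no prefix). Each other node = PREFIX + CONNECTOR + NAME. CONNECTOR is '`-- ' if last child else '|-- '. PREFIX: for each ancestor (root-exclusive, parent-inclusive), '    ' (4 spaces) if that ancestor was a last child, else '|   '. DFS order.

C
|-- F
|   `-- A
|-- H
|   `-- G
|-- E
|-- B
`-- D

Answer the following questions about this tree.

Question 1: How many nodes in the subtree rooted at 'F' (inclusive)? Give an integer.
Answer: 2

Derivation:
Subtree rooted at F contains: A, F
Count = 2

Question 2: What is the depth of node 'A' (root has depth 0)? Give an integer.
Path from root to A: C -> F -> A
Depth = number of edges = 2

Answer: 2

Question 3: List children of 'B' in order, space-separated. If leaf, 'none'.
Node B's children (from adjacency): (leaf)

Answer: none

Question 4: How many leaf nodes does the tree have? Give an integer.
Answer: 5

Derivation:
Leaves (nodes with no children): A, B, D, E, G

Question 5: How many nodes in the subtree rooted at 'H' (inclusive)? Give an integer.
Subtree rooted at H contains: G, H
Count = 2

Answer: 2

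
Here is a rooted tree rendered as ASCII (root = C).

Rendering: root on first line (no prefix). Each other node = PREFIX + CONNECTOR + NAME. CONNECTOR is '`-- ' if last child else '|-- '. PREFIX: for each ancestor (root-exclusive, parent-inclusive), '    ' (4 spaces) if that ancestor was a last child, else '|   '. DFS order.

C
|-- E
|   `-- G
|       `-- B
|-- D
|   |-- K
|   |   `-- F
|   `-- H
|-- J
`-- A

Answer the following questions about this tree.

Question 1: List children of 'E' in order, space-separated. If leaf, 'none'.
Node E's children (from adjacency): G

Answer: G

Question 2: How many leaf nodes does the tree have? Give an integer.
Leaves (nodes with no children): A, B, F, H, J

Answer: 5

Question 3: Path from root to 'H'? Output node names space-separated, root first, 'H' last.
Answer: C D H

Derivation:
Walk down from root: C -> D -> H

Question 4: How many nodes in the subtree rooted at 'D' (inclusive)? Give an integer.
Subtree rooted at D contains: D, F, H, K
Count = 4

Answer: 4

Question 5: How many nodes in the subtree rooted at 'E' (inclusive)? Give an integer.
Subtree rooted at E contains: B, E, G
Count = 3

Answer: 3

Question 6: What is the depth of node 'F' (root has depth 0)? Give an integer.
Answer: 3

Derivation:
Path from root to F: C -> D -> K -> F
Depth = number of edges = 3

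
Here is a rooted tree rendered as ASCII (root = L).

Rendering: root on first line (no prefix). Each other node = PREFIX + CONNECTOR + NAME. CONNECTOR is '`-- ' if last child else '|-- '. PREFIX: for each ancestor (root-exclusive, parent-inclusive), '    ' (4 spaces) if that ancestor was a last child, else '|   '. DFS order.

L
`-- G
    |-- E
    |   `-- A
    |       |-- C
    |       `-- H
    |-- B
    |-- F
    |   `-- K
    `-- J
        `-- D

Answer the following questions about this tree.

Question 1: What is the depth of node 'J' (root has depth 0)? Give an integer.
Path from root to J: L -> G -> J
Depth = number of edges = 2

Answer: 2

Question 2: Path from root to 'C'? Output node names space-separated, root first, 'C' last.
Walk down from root: L -> G -> E -> A -> C

Answer: L G E A C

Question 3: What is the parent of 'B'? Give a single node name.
Answer: G

Derivation:
Scan adjacency: B appears as child of G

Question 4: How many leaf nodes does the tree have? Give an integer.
Answer: 5

Derivation:
Leaves (nodes with no children): B, C, D, H, K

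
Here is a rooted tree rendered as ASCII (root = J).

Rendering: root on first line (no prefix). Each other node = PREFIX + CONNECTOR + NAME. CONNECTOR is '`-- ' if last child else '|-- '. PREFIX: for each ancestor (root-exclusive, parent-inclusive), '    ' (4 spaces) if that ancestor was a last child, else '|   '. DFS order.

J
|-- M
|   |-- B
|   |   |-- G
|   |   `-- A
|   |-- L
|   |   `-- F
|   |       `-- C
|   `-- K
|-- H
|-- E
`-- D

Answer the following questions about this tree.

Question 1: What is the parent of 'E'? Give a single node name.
Scan adjacency: E appears as child of J

Answer: J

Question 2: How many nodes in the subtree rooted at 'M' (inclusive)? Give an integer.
Answer: 8

Derivation:
Subtree rooted at M contains: A, B, C, F, G, K, L, M
Count = 8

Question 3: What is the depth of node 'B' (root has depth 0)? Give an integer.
Answer: 2

Derivation:
Path from root to B: J -> M -> B
Depth = number of edges = 2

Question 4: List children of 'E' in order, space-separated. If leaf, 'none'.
Node E's children (from adjacency): (leaf)

Answer: none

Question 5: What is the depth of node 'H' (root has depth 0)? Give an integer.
Path from root to H: J -> H
Depth = number of edges = 1

Answer: 1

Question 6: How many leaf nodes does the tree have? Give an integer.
Leaves (nodes with no children): A, C, D, E, G, H, K

Answer: 7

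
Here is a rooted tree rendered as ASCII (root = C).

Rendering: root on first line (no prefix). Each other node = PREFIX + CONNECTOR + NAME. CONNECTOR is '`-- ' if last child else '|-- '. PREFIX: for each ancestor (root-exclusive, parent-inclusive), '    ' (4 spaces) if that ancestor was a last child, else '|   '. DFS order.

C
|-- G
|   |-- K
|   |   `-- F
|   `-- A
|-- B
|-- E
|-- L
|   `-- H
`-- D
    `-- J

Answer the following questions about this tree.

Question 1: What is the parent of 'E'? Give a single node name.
Answer: C

Derivation:
Scan adjacency: E appears as child of C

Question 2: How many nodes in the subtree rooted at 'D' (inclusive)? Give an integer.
Subtree rooted at D contains: D, J
Count = 2

Answer: 2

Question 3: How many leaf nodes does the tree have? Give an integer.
Answer: 6

Derivation:
Leaves (nodes with no children): A, B, E, F, H, J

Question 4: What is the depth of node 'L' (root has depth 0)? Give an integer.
Answer: 1

Derivation:
Path from root to L: C -> L
Depth = number of edges = 1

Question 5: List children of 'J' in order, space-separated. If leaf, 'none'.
Answer: none

Derivation:
Node J's children (from adjacency): (leaf)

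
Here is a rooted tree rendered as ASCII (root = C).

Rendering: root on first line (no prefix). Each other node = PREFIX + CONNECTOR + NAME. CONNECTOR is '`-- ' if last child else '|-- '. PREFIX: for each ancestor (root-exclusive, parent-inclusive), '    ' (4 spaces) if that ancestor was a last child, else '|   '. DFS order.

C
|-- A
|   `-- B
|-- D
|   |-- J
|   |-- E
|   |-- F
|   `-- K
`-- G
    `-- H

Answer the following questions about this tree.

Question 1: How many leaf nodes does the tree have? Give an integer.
Leaves (nodes with no children): B, E, F, H, J, K

Answer: 6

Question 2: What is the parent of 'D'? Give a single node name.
Scan adjacency: D appears as child of C

Answer: C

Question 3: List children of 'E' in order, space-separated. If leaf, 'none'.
Node E's children (from adjacency): (leaf)

Answer: none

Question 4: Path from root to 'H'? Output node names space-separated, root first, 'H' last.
Answer: C G H

Derivation:
Walk down from root: C -> G -> H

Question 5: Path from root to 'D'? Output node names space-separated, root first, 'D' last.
Answer: C D

Derivation:
Walk down from root: C -> D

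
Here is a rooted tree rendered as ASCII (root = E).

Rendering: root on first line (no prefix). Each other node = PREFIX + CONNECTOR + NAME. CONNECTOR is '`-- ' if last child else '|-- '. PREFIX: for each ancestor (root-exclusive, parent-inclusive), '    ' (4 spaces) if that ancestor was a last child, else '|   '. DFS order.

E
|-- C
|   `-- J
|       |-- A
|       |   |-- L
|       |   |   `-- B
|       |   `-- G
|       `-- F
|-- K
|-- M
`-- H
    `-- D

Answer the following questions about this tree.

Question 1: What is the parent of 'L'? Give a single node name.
Answer: A

Derivation:
Scan adjacency: L appears as child of A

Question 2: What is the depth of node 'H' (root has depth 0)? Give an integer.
Answer: 1

Derivation:
Path from root to H: E -> H
Depth = number of edges = 1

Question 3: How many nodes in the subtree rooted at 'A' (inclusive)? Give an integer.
Subtree rooted at A contains: A, B, G, L
Count = 4

Answer: 4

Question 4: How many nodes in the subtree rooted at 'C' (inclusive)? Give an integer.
Answer: 7

Derivation:
Subtree rooted at C contains: A, B, C, F, G, J, L
Count = 7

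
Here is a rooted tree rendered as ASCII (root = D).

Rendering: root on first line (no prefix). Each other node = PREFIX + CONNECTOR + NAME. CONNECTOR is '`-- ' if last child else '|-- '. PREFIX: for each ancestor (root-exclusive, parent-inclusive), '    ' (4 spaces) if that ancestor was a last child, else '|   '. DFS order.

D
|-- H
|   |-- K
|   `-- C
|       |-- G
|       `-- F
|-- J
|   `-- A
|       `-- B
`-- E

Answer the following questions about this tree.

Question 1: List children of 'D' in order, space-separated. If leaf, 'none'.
Node D's children (from adjacency): H, J, E

Answer: H J E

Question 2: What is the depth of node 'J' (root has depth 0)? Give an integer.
Answer: 1

Derivation:
Path from root to J: D -> J
Depth = number of edges = 1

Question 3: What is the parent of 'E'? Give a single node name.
Scan adjacency: E appears as child of D

Answer: D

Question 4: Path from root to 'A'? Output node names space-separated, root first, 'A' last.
Answer: D J A

Derivation:
Walk down from root: D -> J -> A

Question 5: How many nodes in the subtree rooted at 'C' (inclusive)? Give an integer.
Answer: 3

Derivation:
Subtree rooted at C contains: C, F, G
Count = 3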